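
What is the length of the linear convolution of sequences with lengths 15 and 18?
Linear/full convolution length: m + n - 1 = 15 + 18 - 1 = 32

32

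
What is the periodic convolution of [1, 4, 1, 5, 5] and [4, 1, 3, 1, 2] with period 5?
Use y[k] = Σ_j a[j]·b[(k-j) mod 5]. y[0] = 1×4 + 4×2 + 1×1 + 5×3 + 5×1 = 33; y[1] = 1×1 + 4×4 + 1×2 + 5×1 + 5×3 = 39; y[2] = 1×3 + 4×1 + 1×4 + 5×2 + 5×1 = 26; y[3] = 1×1 + 4×3 + 1×1 + 5×4 + 5×2 = 44; y[4] = 1×2 + 4×1 + 1×3 + 5×1 + 5×4 = 34. Result: [33, 39, 26, 44, 34]

[33, 39, 26, 44, 34]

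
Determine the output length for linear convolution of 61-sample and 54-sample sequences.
Linear/full convolution length: m + n - 1 = 61 + 54 - 1 = 114

114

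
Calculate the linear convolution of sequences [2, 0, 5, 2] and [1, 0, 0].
y[0] = 2×1 = 2; y[1] = 2×0 + 0×1 = 0; y[2] = 2×0 + 0×0 + 5×1 = 5; y[3] = 0×0 + 5×0 + 2×1 = 2; y[4] = 5×0 + 2×0 = 0; y[5] = 2×0 = 0

[2, 0, 5, 2, 0, 0]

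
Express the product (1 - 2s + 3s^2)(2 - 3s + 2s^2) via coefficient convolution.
Ascending coefficients: a = [1, -2, 3], b = [2, -3, 2]. c[0] = 1×2 = 2; c[1] = 1×-3 + -2×2 = -7; c[2] = 1×2 + -2×-3 + 3×2 = 14; c[3] = -2×2 + 3×-3 = -13; c[4] = 3×2 = 6. Result coefficients: [2, -7, 14, -13, 6] → 2 - 7s + 14s^2 - 13s^3 + 6s^4

2 - 7s + 14s^2 - 13s^3 + 6s^4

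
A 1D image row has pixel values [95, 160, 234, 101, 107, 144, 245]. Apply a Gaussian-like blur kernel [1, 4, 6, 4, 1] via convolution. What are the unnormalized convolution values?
Convolve image row [95, 160, 234, 101, 107, 144, 245] with kernel [1, 4, 6, 4, 1]: y[0] = 95×1 = 95; y[1] = 95×4 + 160×1 = 540; y[2] = 95×6 + 160×4 + 234×1 = 1444; y[3] = 95×4 + 160×6 + 234×4 + 101×1 = 2377; y[4] = 95×1 + 160×4 + 234×6 + 101×4 + 107×1 = 2650; y[5] = 160×1 + 234×4 + 101×6 + 107×4 + 144×1 = 2274; y[6] = 234×1 + 101×4 + 107×6 + 144×4 + 245×1 = 2101; y[7] = 101×1 + 107×4 + 144×6 + 245×4 = 2373; y[8] = 107×1 + 144×4 + 245×6 = 2153; y[9] = 144×1 + 245×4 = 1124; y[10] = 245×1 = 245 → [95, 540, 1444, 2377, 2650, 2274, 2101, 2373, 2153, 1124, 245]. Normalization factor = sum(kernel) = 16.

[95, 540, 1444, 2377, 2650, 2274, 2101, 2373, 2153, 1124, 245]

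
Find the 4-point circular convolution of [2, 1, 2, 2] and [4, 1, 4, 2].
Use y[k] = Σ_j f[j]·g[(k-j) mod 4]. y[0] = 2×4 + 1×2 + 2×4 + 2×1 = 20; y[1] = 2×1 + 1×4 + 2×2 + 2×4 = 18; y[2] = 2×4 + 1×1 + 2×4 + 2×2 = 21; y[3] = 2×2 + 1×4 + 2×1 + 2×4 = 18. Result: [20, 18, 21, 18]

[20, 18, 21, 18]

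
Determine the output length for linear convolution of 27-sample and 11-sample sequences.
Linear/full convolution length: m + n - 1 = 27 + 11 - 1 = 37

37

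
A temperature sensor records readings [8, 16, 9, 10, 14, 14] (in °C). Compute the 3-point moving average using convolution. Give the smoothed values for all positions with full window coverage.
3-point moving average kernel = [1, 1, 1]. Apply in 'valid' mode (full window coverage): avg[0] = (8 + 16 + 9) / 3 = 11.0; avg[1] = (16 + 9 + 10) / 3 = 11.67; avg[2] = (9 + 10 + 14) / 3 = 11.0; avg[3] = (10 + 14 + 14) / 3 = 12.67. Smoothed values: [11.0, 11.67, 11.0, 12.67]

[11.0, 11.67, 11.0, 12.67]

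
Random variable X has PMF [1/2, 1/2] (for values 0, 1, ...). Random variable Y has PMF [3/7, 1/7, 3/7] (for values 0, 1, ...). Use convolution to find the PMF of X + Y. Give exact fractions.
P(X+Y=k) = Σ_i P(X=i)·P(Y=k-i) — a convolution of [1/2, 1/2] and [3/7, 1/7, 3/7]. P(X+Y=0) = (1/2)×(3/7) = 3/14; P(X+Y=1) = (1/2)×(1/7) + (1/2)×(3/7) = 1/14 + 3/14 = 2/7; P(X+Y=2) = (1/2)×(3/7) + (1/2)×(1/7) = 3/14 + 1/14 = 2/7; P(X+Y=3) = (1/2)×(3/7) = 3/14. PMF: [3/14, 2/7, 2/7, 3/14] (sums to 1 ✓)

[3/14, 2/7, 2/7, 3/14]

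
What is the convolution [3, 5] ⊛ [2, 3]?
y[0] = 3×2 = 6; y[1] = 3×3 + 5×2 = 19; y[2] = 5×3 = 15

[6, 19, 15]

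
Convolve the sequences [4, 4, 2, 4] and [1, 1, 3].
y[0] = 4×1 = 4; y[1] = 4×1 + 4×1 = 8; y[2] = 4×3 + 4×1 + 2×1 = 18; y[3] = 4×3 + 2×1 + 4×1 = 18; y[4] = 2×3 + 4×1 = 10; y[5] = 4×3 = 12

[4, 8, 18, 18, 10, 12]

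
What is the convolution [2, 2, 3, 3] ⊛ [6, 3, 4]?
y[0] = 2×6 = 12; y[1] = 2×3 + 2×6 = 18; y[2] = 2×4 + 2×3 + 3×6 = 32; y[3] = 2×4 + 3×3 + 3×6 = 35; y[4] = 3×4 + 3×3 = 21; y[5] = 3×4 = 12

[12, 18, 32, 35, 21, 12]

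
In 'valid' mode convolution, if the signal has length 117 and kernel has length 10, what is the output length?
'Valid' mode counts only positions where the kernel fully overlaps the signal: m - n + 1 = 117 - 10 + 1 = 108

108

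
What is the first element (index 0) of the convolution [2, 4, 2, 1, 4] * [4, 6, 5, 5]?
Use y[k] = Σ_i a[i]·b[k-i] at k=0. y[0] = 2×4 = 8

8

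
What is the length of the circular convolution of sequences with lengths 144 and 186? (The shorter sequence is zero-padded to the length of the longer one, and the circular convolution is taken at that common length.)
Circular convolution (zero-padding the shorter input) has length max(m, n) = max(144, 186) = 186

186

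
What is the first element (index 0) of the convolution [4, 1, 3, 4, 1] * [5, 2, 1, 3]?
Use y[k] = Σ_i a[i]·b[k-i] at k=0. y[0] = 4×5 = 20

20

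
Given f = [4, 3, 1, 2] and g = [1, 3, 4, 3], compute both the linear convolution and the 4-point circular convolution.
Linear: y_lin[0] = 4×1 = 4; y_lin[1] = 4×3 + 3×1 = 15; y_lin[2] = 4×4 + 3×3 + 1×1 = 26; y_lin[3] = 4×3 + 3×4 + 1×3 + 2×1 = 29; y_lin[4] = 3×3 + 1×4 + 2×3 = 19; y_lin[5] = 1×3 + 2×4 = 11; y_lin[6] = 2×3 = 6 → [4, 15, 26, 29, 19, 11, 6]. Circular (length 4): y[0] = 4×1 + 3×3 + 1×4 + 2×3 = 23; y[1] = 4×3 + 3×1 + 1×3 + 2×4 = 26; y[2] = 4×4 + 3×3 + 1×1 + 2×3 = 32; y[3] = 4×3 + 3×4 + 1×3 + 2×1 = 29 → [23, 26, 32, 29]

Linear: [4, 15, 26, 29, 19, 11, 6], Circular: [23, 26, 32, 29]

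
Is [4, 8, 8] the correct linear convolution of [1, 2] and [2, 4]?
Recompute linear convolution of [1, 2] and [2, 4]: y[0] = 1×2 = 2; y[1] = 1×4 + 2×2 = 8; y[2] = 2×4 = 8 → [2, 8, 8]. Compare to given [4, 8, 8]: they differ at index 0: given 4, correct 2, so answer: No

No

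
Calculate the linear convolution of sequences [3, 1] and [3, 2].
y[0] = 3×3 = 9; y[1] = 3×2 + 1×3 = 9; y[2] = 1×2 = 2

[9, 9, 2]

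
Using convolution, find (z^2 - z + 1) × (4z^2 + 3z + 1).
Ascending coefficients: a = [1, -1, 1], b = [1, 3, 4]. c[0] = 1×1 = 1; c[1] = 1×3 + -1×1 = 2; c[2] = 1×4 + -1×3 + 1×1 = 2; c[3] = -1×4 + 1×3 = -1; c[4] = 1×4 = 4. Result coefficients: [1, 2, 2, -1, 4] → 4z^4 - z^3 + 2z^2 + 2z + 1

4z^4 - z^3 + 2z^2 + 2z + 1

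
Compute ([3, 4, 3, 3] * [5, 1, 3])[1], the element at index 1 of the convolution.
Use y[k] = Σ_i a[i]·b[k-i] at k=1. y[1] = 3×1 + 4×5 = 23

23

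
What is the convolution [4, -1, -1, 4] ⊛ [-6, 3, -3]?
y[0] = 4×-6 = -24; y[1] = 4×3 + -1×-6 = 18; y[2] = 4×-3 + -1×3 + -1×-6 = -9; y[3] = -1×-3 + -1×3 + 4×-6 = -24; y[4] = -1×-3 + 4×3 = 15; y[5] = 4×-3 = -12

[-24, 18, -9, -24, 15, -12]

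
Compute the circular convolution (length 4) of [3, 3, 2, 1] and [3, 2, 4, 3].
Use y[k] = Σ_j s[j]·t[(k-j) mod 4]. y[0] = 3×3 + 3×3 + 2×4 + 1×2 = 28; y[1] = 3×2 + 3×3 + 2×3 + 1×4 = 25; y[2] = 3×4 + 3×2 + 2×3 + 1×3 = 27; y[3] = 3×3 + 3×4 + 2×2 + 1×3 = 28. Result: [28, 25, 27, 28]

[28, 25, 27, 28]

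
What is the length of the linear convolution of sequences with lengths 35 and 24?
Linear/full convolution length: m + n - 1 = 35 + 24 - 1 = 58

58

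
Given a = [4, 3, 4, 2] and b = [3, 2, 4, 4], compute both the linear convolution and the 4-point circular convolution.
Linear: y_lin[0] = 4×3 = 12; y_lin[1] = 4×2 + 3×3 = 17; y_lin[2] = 4×4 + 3×2 + 4×3 = 34; y_lin[3] = 4×4 + 3×4 + 4×2 + 2×3 = 42; y_lin[4] = 3×4 + 4×4 + 2×2 = 32; y_lin[5] = 4×4 + 2×4 = 24; y_lin[6] = 2×4 = 8 → [12, 17, 34, 42, 32, 24, 8]. Circular (length 4): y[0] = 4×3 + 3×4 + 4×4 + 2×2 = 44; y[1] = 4×2 + 3×3 + 4×4 + 2×4 = 41; y[2] = 4×4 + 3×2 + 4×3 + 2×4 = 42; y[3] = 4×4 + 3×4 + 4×2 + 2×3 = 42 → [44, 41, 42, 42]

Linear: [12, 17, 34, 42, 32, 24, 8], Circular: [44, 41, 42, 42]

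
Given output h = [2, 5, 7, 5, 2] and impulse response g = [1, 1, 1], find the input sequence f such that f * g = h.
Deconvolve h=[2, 5, 7, 5, 2] by g=[1, 1, 1]. Since g[0]=1, solve forward: f[0] = h[0] / 1 = 2; f[1] = (h[1] - 2×1) / 1 = 3; f[2] = (h[2] - 3×1 - 2×1) / 1 = 2. So f = [2, 3, 2]. Check by forward convolution: h[0] = 2×1 = 2; h[1] = 2×1 + 3×1 = 5; h[2] = 2×1 + 3×1 + 2×1 = 7; h[3] = 3×1 + 2×1 = 5; h[4] = 2×1 = 2

[2, 3, 2]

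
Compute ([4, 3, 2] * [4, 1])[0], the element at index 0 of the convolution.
Use y[k] = Σ_i a[i]·b[k-i] at k=0. y[0] = 4×4 = 16

16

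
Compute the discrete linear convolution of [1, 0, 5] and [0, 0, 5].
y[0] = 1×0 = 0; y[1] = 1×0 + 0×0 = 0; y[2] = 1×5 + 0×0 + 5×0 = 5; y[3] = 0×5 + 5×0 = 0; y[4] = 5×5 = 25

[0, 0, 5, 0, 25]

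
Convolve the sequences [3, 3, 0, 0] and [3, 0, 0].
y[0] = 3×3 = 9; y[1] = 3×0 + 3×3 = 9; y[2] = 3×0 + 3×0 + 0×3 = 0; y[3] = 3×0 + 0×0 + 0×3 = 0; y[4] = 0×0 + 0×0 = 0; y[5] = 0×0 = 0

[9, 9, 0, 0, 0, 0]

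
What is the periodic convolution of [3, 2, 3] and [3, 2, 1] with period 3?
Use y[k] = Σ_j x[j]·h[(k-j) mod 3]. y[0] = 3×3 + 2×1 + 3×2 = 17; y[1] = 3×2 + 2×3 + 3×1 = 15; y[2] = 3×1 + 2×2 + 3×3 = 16. Result: [17, 15, 16]

[17, 15, 16]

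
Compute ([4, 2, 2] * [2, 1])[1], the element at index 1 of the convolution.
Use y[k] = Σ_i a[i]·b[k-i] at k=1. y[1] = 4×1 + 2×2 = 8

8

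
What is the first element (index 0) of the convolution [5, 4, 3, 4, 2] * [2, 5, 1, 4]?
Use y[k] = Σ_i a[i]·b[k-i] at k=0. y[0] = 5×2 = 10

10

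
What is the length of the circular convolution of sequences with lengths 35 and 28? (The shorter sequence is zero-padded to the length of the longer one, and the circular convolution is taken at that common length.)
Circular convolution (zero-padding the shorter input) has length max(m, n) = max(35, 28) = 35

35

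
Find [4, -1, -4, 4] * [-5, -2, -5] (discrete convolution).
y[0] = 4×-5 = -20; y[1] = 4×-2 + -1×-5 = -3; y[2] = 4×-5 + -1×-2 + -4×-5 = 2; y[3] = -1×-5 + -4×-2 + 4×-5 = -7; y[4] = -4×-5 + 4×-2 = 12; y[5] = 4×-5 = -20

[-20, -3, 2, -7, 12, -20]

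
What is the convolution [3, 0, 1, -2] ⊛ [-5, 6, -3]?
y[0] = 3×-5 = -15; y[1] = 3×6 + 0×-5 = 18; y[2] = 3×-3 + 0×6 + 1×-5 = -14; y[3] = 0×-3 + 1×6 + -2×-5 = 16; y[4] = 1×-3 + -2×6 = -15; y[5] = -2×-3 = 6

[-15, 18, -14, 16, -15, 6]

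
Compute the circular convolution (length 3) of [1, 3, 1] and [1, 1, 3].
Use y[k] = Σ_j u[j]·v[(k-j) mod 3]. y[0] = 1×1 + 3×3 + 1×1 = 11; y[1] = 1×1 + 3×1 + 1×3 = 7; y[2] = 1×3 + 3×1 + 1×1 = 7. Result: [11, 7, 7]

[11, 7, 7]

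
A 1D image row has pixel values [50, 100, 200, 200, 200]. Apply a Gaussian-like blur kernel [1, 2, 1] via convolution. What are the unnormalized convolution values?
Convolve image row [50, 100, 200, 200, 200] with kernel [1, 2, 1]: y[0] = 50×1 = 50; y[1] = 50×2 + 100×1 = 200; y[2] = 50×1 + 100×2 + 200×1 = 450; y[3] = 100×1 + 200×2 + 200×1 = 700; y[4] = 200×1 + 200×2 + 200×1 = 800; y[5] = 200×1 + 200×2 = 600; y[6] = 200×1 = 200 → [50, 200, 450, 700, 800, 600, 200]. Normalization factor = sum(kernel) = 4.

[50, 200, 450, 700, 800, 600, 200]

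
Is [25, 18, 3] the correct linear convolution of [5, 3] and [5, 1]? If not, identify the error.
Recompute linear convolution of [5, 3] and [5, 1]: y[0] = 5×5 = 25; y[1] = 5×1 + 3×5 = 20; y[2] = 3×1 = 3 → [25, 20, 3]. Compare to given [25, 18, 3]: they differ at index 1: given 18, correct 20, so answer: No

No. Error at index 1: given 18, correct 20.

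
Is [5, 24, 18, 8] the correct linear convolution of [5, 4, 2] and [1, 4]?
Recompute linear convolution of [5, 4, 2] and [1, 4]: y[0] = 5×1 = 5; y[1] = 5×4 + 4×1 = 24; y[2] = 4×4 + 2×1 = 18; y[3] = 2×4 = 8 → [5, 24, 18, 8]. Given [5, 24, 18, 8] matches, so answer: Yes

Yes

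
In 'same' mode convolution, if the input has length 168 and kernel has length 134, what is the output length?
'Same' mode returns an output with the same length as the input: 168

168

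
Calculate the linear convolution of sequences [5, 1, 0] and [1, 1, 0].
y[0] = 5×1 = 5; y[1] = 5×1 + 1×1 = 6; y[2] = 5×0 + 1×1 + 0×1 = 1; y[3] = 1×0 + 0×1 = 0; y[4] = 0×0 = 0

[5, 6, 1, 0, 0]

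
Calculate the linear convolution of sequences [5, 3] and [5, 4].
y[0] = 5×5 = 25; y[1] = 5×4 + 3×5 = 35; y[2] = 3×4 = 12

[25, 35, 12]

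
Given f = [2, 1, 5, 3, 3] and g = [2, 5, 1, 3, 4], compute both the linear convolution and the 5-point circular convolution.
Linear: y_lin[0] = 2×2 = 4; y_lin[1] = 2×5 + 1×2 = 12; y_lin[2] = 2×1 + 1×5 + 5×2 = 17; y_lin[3] = 2×3 + 1×1 + 5×5 + 3×2 = 38; y_lin[4] = 2×4 + 1×3 + 5×1 + 3×5 + 3×2 = 37; y_lin[5] = 1×4 + 5×3 + 3×1 + 3×5 = 37; y_lin[6] = 5×4 + 3×3 + 3×1 = 32; y_lin[7] = 3×4 + 3×3 = 21; y_lin[8] = 3×4 = 12 → [4, 12, 17, 38, 37, 37, 32, 21, 12]. Circular (length 5): y[0] = 2×2 + 1×4 + 5×3 + 3×1 + 3×5 = 41; y[1] = 2×5 + 1×2 + 5×4 + 3×3 + 3×1 = 44; y[2] = 2×1 + 1×5 + 5×2 + 3×4 + 3×3 = 38; y[3] = 2×3 + 1×1 + 5×5 + 3×2 + 3×4 = 50; y[4] = 2×4 + 1×3 + 5×1 + 3×5 + 3×2 = 37 → [41, 44, 38, 50, 37]

Linear: [4, 12, 17, 38, 37, 37, 32, 21, 12], Circular: [41, 44, 38, 50, 37]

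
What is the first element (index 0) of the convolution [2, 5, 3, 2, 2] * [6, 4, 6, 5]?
Use y[k] = Σ_i a[i]·b[k-i] at k=0. y[0] = 2×6 = 12

12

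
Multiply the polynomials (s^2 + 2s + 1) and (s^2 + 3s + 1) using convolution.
Ascending coefficients: a = [1, 2, 1], b = [1, 3, 1]. c[0] = 1×1 = 1; c[1] = 1×3 + 2×1 = 5; c[2] = 1×1 + 2×3 + 1×1 = 8; c[3] = 2×1 + 1×3 = 5; c[4] = 1×1 = 1. Result coefficients: [1, 5, 8, 5, 1] → s^4 + 5s^3 + 8s^2 + 5s + 1

s^4 + 5s^3 + 8s^2 + 5s + 1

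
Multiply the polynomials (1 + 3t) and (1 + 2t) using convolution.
Ascending coefficients: a = [1, 3], b = [1, 2]. c[0] = 1×1 = 1; c[1] = 1×2 + 3×1 = 5; c[2] = 3×2 = 6. Result coefficients: [1, 5, 6] → 1 + 5t + 6t^2

1 + 5t + 6t^2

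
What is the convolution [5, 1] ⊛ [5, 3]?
y[0] = 5×5 = 25; y[1] = 5×3 + 1×5 = 20; y[2] = 1×3 = 3

[25, 20, 3]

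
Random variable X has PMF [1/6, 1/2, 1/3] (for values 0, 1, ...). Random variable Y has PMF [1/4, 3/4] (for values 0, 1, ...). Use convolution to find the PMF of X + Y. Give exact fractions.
P(X+Y=k) = Σ_i P(X=i)·P(Y=k-i) — a convolution of [1/6, 1/2, 1/3] and [1/4, 3/4]. P(X+Y=0) = (1/6)×(1/4) = 1/24; P(X+Y=1) = (1/6)×(3/4) + (1/2)×(1/4) = 1/8 + 1/8 = 1/4; P(X+Y=2) = (1/2)×(3/4) + (1/3)×(1/4) = 3/8 + 1/12 = 11/24; P(X+Y=3) = (1/3)×(3/4) = 1/4. PMF: [1/24, 1/4, 11/24, 1/4] (sums to 1 ✓)

[1/24, 1/4, 11/24, 1/4]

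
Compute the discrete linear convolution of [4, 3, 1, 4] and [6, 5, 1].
y[0] = 4×6 = 24; y[1] = 4×5 + 3×6 = 38; y[2] = 4×1 + 3×5 + 1×6 = 25; y[3] = 3×1 + 1×5 + 4×6 = 32; y[4] = 1×1 + 4×5 = 21; y[5] = 4×1 = 4

[24, 38, 25, 32, 21, 4]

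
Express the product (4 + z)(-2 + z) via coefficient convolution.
Ascending coefficients: a = [4, 1], b = [-2, 1]. c[0] = 4×-2 = -8; c[1] = 4×1 + 1×-2 = 2; c[2] = 1×1 = 1. Result coefficients: [-8, 2, 1] → -8 + 2z + z^2

-8 + 2z + z^2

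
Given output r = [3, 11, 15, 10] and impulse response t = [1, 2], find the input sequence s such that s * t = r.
Deconvolve r=[3, 11, 15, 10] by t=[1, 2]. Since t[0]=1, solve forward: s[0] = r[0] / 1 = 3; s[1] = (r[1] - 3×2) / 1 = 5; s[2] = (r[2] - 5×2) / 1 = 5. So s = [3, 5, 5]. Check by forward convolution: r[0] = 3×1 = 3; r[1] = 3×2 + 5×1 = 11; r[2] = 5×2 + 5×1 = 15; r[3] = 5×2 = 10

[3, 5, 5]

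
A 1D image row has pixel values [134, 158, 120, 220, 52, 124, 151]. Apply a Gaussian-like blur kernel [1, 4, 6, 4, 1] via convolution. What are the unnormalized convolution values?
Convolve image row [134, 158, 120, 220, 52, 124, 151] with kernel [1, 4, 6, 4, 1]: y[0] = 134×1 = 134; y[1] = 134×4 + 158×1 = 694; y[2] = 134×6 + 158×4 + 120×1 = 1556; y[3] = 134×4 + 158×6 + 120×4 + 220×1 = 2184; y[4] = 134×1 + 158×4 + 120×6 + 220×4 + 52×1 = 2418; y[5] = 158×1 + 120×4 + 220×6 + 52×4 + 124×1 = 2290; y[6] = 120×1 + 220×4 + 52×6 + 124×4 + 151×1 = 1959; y[7] = 220×1 + 52×4 + 124×6 + 151×4 = 1776; y[8] = 52×1 + 124×4 + 151×6 = 1454; y[9] = 124×1 + 151×4 = 728; y[10] = 151×1 = 151 → [134, 694, 1556, 2184, 2418, 2290, 1959, 1776, 1454, 728, 151]. Normalization factor = sum(kernel) = 16.

[134, 694, 1556, 2184, 2418, 2290, 1959, 1776, 1454, 728, 151]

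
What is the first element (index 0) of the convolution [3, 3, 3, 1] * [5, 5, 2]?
Use y[k] = Σ_i a[i]·b[k-i] at k=0. y[0] = 3×5 = 15

15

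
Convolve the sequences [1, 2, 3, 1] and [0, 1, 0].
y[0] = 1×0 = 0; y[1] = 1×1 + 2×0 = 1; y[2] = 1×0 + 2×1 + 3×0 = 2; y[3] = 2×0 + 3×1 + 1×0 = 3; y[4] = 3×0 + 1×1 = 1; y[5] = 1×0 = 0

[0, 1, 2, 3, 1, 0]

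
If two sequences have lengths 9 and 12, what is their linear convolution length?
Linear/full convolution length: m + n - 1 = 9 + 12 - 1 = 20

20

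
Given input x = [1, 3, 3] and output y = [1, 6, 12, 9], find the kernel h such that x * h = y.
Output length 4 = len(x) + len(h) - 1 ⇒ len(h) = 2. Solve h forward using h[k] = (y[k] - Σ_{i≥1} x[i]·h[k-i]) / x[0]: h[0] = y[0] / x[0] = 1 / 1 = 1; h[1] = (y[1] - 3×1) / x[0] = (6 - 3×1) / 1 = 3. So h = [1, 3]. Forward-check [1, 3, 3] * [1, 3]: y[0] = 1×1 = 1; y[1] = 1×3 + 3×1 = 6; y[2] = 3×3 + 3×1 = 12; y[3] = 3×3 = 9 → [1, 6, 12, 9] ✓

[1, 3]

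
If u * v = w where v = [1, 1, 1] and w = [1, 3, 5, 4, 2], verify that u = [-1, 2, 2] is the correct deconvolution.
Forward-compute [-1, 2, 2] * [1, 1, 1]: w[0] = -1×1 = -1; w[1] = -1×1 + 2×1 = 1; w[2] = -1×1 + 2×1 + 2×1 = 3; w[3] = 2×1 + 2×1 = 4; w[4] = 2×1 = 2 → [-1, 1, 3, 4, 2]. Does not match given w = [1, 3, 5, 4, 2].

Not verified. [-1, 2, 2] * [1, 1, 1] = [-1, 1, 3, 4, 2], which differs from [1, 3, 5, 4, 2] at index 0.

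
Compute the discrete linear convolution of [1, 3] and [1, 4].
y[0] = 1×1 = 1; y[1] = 1×4 + 3×1 = 7; y[2] = 3×4 = 12

[1, 7, 12]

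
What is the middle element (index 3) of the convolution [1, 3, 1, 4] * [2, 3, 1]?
Use y[k] = Σ_i a[i]·b[k-i] at k=3. y[3] = 3×1 + 1×3 + 4×2 = 14

14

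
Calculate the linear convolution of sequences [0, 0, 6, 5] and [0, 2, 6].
y[0] = 0×0 = 0; y[1] = 0×2 + 0×0 = 0; y[2] = 0×6 + 0×2 + 6×0 = 0; y[3] = 0×6 + 6×2 + 5×0 = 12; y[4] = 6×6 + 5×2 = 46; y[5] = 5×6 = 30

[0, 0, 0, 12, 46, 30]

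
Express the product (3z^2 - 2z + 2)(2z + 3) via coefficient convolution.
Ascending coefficients: a = [2, -2, 3], b = [3, 2]. c[0] = 2×3 = 6; c[1] = 2×2 + -2×3 = -2; c[2] = -2×2 + 3×3 = 5; c[3] = 3×2 = 6. Result coefficients: [6, -2, 5, 6] → 6z^3 + 5z^2 - 2z + 6

6z^3 + 5z^2 - 2z + 6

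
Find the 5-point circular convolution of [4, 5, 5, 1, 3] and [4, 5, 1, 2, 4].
Use y[k] = Σ_j f[j]·g[(k-j) mod 5]. y[0] = 4×4 + 5×4 + 5×2 + 1×1 + 3×5 = 62; y[1] = 4×5 + 5×4 + 5×4 + 1×2 + 3×1 = 65; y[2] = 4×1 + 5×5 + 5×4 + 1×4 + 3×2 = 59; y[3] = 4×2 + 5×1 + 5×5 + 1×4 + 3×4 = 54; y[4] = 4×4 + 5×2 + 5×1 + 1×5 + 3×4 = 48. Result: [62, 65, 59, 54, 48]

[62, 65, 59, 54, 48]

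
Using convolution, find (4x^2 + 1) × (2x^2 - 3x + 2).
Ascending coefficients: a = [1, 0, 4], b = [2, -3, 2]. c[0] = 1×2 = 2; c[1] = 1×-3 + 0×2 = -3; c[2] = 1×2 + 0×-3 + 4×2 = 10; c[3] = 0×2 + 4×-3 = -12; c[4] = 4×2 = 8. Result coefficients: [2, -3, 10, -12, 8] → 8x^4 - 12x^3 + 10x^2 - 3x + 2

8x^4 - 12x^3 + 10x^2 - 3x + 2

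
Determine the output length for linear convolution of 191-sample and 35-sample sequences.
Linear/full convolution length: m + n - 1 = 191 + 35 - 1 = 225

225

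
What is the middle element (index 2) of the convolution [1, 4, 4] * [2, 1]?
Use y[k] = Σ_i a[i]·b[k-i] at k=2. y[2] = 4×1 + 4×2 = 12

12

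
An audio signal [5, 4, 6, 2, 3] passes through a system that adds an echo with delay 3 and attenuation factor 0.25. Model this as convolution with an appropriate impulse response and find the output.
Direct-path + delayed-attenuated-path model → impulse response h = [1, 0, 0, 0.25] (1 at lag 0, 0.25 at lag 3). Output y[n] = x[n] + 0.25·x[n - 3] (with x[n] = 0 outside 0..4): y[0] = 5 + 0.25×0 = 5; y[1] = 4 + 0.25×0 = 4; y[2] = 6 + 0.25×0 = 6; y[3] = 2 + 0.25×5 = 3.25; y[4] = 3 + 0.25×4 = 4.0; y[5] = 0 + 0.25×6 = 1.5; y[6] = 0 + 0.25×2 = 0.5; y[7] = 0 + 0.25×3 = 0.75. So y = [5, 4, 6, 3.25, 4.0, 1.5, 0.5, 0.75]

[5, 4, 6, 3.25, 4.0, 1.5, 0.5, 0.75]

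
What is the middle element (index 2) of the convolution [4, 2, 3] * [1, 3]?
Use y[k] = Σ_i a[i]·b[k-i] at k=2. y[2] = 2×3 + 3×1 = 9

9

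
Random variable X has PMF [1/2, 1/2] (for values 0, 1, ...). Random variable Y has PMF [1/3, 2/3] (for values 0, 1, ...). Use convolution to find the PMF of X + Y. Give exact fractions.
P(X+Y=k) = Σ_i P(X=i)·P(Y=k-i) — a convolution of [1/2, 1/2] and [1/3, 2/3]. P(X+Y=0) = (1/2)×(1/3) = 1/6; P(X+Y=1) = (1/2)×(2/3) + (1/2)×(1/3) = 1/3 + 1/6 = 1/2; P(X+Y=2) = (1/2)×(2/3) = 1/3. PMF: [1/6, 1/2, 1/3] (sums to 1 ✓)

[1/6, 1/2, 1/3]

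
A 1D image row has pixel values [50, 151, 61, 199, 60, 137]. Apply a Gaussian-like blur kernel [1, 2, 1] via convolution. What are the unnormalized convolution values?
Convolve image row [50, 151, 61, 199, 60, 137] with kernel [1, 2, 1]: y[0] = 50×1 = 50; y[1] = 50×2 + 151×1 = 251; y[2] = 50×1 + 151×2 + 61×1 = 413; y[3] = 151×1 + 61×2 + 199×1 = 472; y[4] = 61×1 + 199×2 + 60×1 = 519; y[5] = 199×1 + 60×2 + 137×1 = 456; y[6] = 60×1 + 137×2 = 334; y[7] = 137×1 = 137 → [50, 251, 413, 472, 519, 456, 334, 137]. Normalization factor = sum(kernel) = 4.

[50, 251, 413, 472, 519, 456, 334, 137]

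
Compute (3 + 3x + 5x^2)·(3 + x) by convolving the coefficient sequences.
Ascending coefficients: a = [3, 3, 5], b = [3, 1]. c[0] = 3×3 = 9; c[1] = 3×1 + 3×3 = 12; c[2] = 3×1 + 5×3 = 18; c[3] = 5×1 = 5. Result coefficients: [9, 12, 18, 5] → 9 + 12x + 18x^2 + 5x^3

9 + 12x + 18x^2 + 5x^3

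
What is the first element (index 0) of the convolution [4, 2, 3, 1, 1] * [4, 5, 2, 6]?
Use y[k] = Σ_i a[i]·b[k-i] at k=0. y[0] = 4×4 = 16

16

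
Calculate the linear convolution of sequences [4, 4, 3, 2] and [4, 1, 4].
y[0] = 4×4 = 16; y[1] = 4×1 + 4×4 = 20; y[2] = 4×4 + 4×1 + 3×4 = 32; y[3] = 4×4 + 3×1 + 2×4 = 27; y[4] = 3×4 + 2×1 = 14; y[5] = 2×4 = 8

[16, 20, 32, 27, 14, 8]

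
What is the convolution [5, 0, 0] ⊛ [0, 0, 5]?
y[0] = 5×0 = 0; y[1] = 5×0 + 0×0 = 0; y[2] = 5×5 + 0×0 + 0×0 = 25; y[3] = 0×5 + 0×0 = 0; y[4] = 0×5 = 0

[0, 0, 25, 0, 0]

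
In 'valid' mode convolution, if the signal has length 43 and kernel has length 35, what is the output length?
'Valid' mode counts only positions where the kernel fully overlaps the signal: m - n + 1 = 43 - 35 + 1 = 9

9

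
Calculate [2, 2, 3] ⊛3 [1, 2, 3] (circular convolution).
Use y[k] = Σ_j u[j]·v[(k-j) mod 3]. y[0] = 2×1 + 2×3 + 3×2 = 14; y[1] = 2×2 + 2×1 + 3×3 = 15; y[2] = 2×3 + 2×2 + 3×1 = 13. Result: [14, 15, 13]

[14, 15, 13]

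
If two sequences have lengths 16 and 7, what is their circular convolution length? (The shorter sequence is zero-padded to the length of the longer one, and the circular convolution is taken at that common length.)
Circular convolution (zero-padding the shorter input) has length max(m, n) = max(16, 7) = 16

16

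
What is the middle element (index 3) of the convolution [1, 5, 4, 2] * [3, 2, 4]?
Use y[k] = Σ_i a[i]·b[k-i] at k=3. y[3] = 5×4 + 4×2 + 2×3 = 34

34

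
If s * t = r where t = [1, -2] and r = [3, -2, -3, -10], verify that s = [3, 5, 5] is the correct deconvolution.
Forward-compute [3, 5, 5] * [1, -2]: r[0] = 3×1 = 3; r[1] = 3×-2 + 5×1 = -1; r[2] = 5×-2 + 5×1 = -5; r[3] = 5×-2 = -10 → [3, -1, -5, -10]. Does not match given r = [3, -2, -3, -10].

Not verified. [3, 5, 5] * [1, -2] = [3, -1, -5, -10], which differs from [3, -2, -3, -10] at index 1.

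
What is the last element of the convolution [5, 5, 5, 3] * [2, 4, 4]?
Use y[k] = Σ_i a[i]·b[k-i] at k=5. y[5] = 3×4 = 12

12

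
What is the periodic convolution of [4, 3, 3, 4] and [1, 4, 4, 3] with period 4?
Use y[k] = Σ_j f[j]·g[(k-j) mod 4]. y[0] = 4×1 + 3×3 + 3×4 + 4×4 = 41; y[1] = 4×4 + 3×1 + 3×3 + 4×4 = 44; y[2] = 4×4 + 3×4 + 3×1 + 4×3 = 43; y[3] = 4×3 + 3×4 + 3×4 + 4×1 = 40. Result: [41, 44, 43, 40]

[41, 44, 43, 40]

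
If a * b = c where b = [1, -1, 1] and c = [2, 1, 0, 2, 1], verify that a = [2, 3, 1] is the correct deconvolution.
Forward-compute [2, 3, 1] * [1, -1, 1]: c[0] = 2×1 = 2; c[1] = 2×-1 + 3×1 = 1; c[2] = 2×1 + 3×-1 + 1×1 = 0; c[3] = 3×1 + 1×-1 = 2; c[4] = 1×1 = 1 → [2, 1, 0, 2, 1]. Matches given c = [2, 1, 0, 2, 1], so verified.

Verified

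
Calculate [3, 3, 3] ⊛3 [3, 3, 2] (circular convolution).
Use y[k] = Σ_j u[j]·v[(k-j) mod 3]. y[0] = 3×3 + 3×2 + 3×3 = 24; y[1] = 3×3 + 3×3 + 3×2 = 24; y[2] = 3×2 + 3×3 + 3×3 = 24. Result: [24, 24, 24]

[24, 24, 24]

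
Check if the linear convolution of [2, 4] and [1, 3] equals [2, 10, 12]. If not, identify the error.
Recompute linear convolution of [2, 4] and [1, 3]: y[0] = 2×1 = 2; y[1] = 2×3 + 4×1 = 10; y[2] = 4×3 = 12 → [2, 10, 12]. Given [2, 10, 12] matches, so answer: Yes

Yes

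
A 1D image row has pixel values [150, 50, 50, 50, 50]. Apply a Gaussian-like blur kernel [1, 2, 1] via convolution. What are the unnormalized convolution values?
Convolve image row [150, 50, 50, 50, 50] with kernel [1, 2, 1]: y[0] = 150×1 = 150; y[1] = 150×2 + 50×1 = 350; y[2] = 150×1 + 50×2 + 50×1 = 300; y[3] = 50×1 + 50×2 + 50×1 = 200; y[4] = 50×1 + 50×2 + 50×1 = 200; y[5] = 50×1 + 50×2 = 150; y[6] = 50×1 = 50 → [150, 350, 300, 200, 200, 150, 50]. Normalization factor = sum(kernel) = 4.

[150, 350, 300, 200, 200, 150, 50]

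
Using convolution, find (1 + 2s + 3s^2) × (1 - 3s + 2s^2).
Ascending coefficients: a = [1, 2, 3], b = [1, -3, 2]. c[0] = 1×1 = 1; c[1] = 1×-3 + 2×1 = -1; c[2] = 1×2 + 2×-3 + 3×1 = -1; c[3] = 2×2 + 3×-3 = -5; c[4] = 3×2 = 6. Result coefficients: [1, -1, -1, -5, 6] → 1 - s - s^2 - 5s^3 + 6s^4

1 - s - s^2 - 5s^3 + 6s^4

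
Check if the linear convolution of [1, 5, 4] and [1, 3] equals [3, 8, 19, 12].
Recompute linear convolution of [1, 5, 4] and [1, 3]: y[0] = 1×1 = 1; y[1] = 1×3 + 5×1 = 8; y[2] = 5×3 + 4×1 = 19; y[3] = 4×3 = 12 → [1, 8, 19, 12]. Compare to given [3, 8, 19, 12]: they differ at index 0: given 3, correct 1, so answer: No

No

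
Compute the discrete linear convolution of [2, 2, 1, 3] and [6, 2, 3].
y[0] = 2×6 = 12; y[1] = 2×2 + 2×6 = 16; y[2] = 2×3 + 2×2 + 1×6 = 16; y[3] = 2×3 + 1×2 + 3×6 = 26; y[4] = 1×3 + 3×2 = 9; y[5] = 3×3 = 9

[12, 16, 16, 26, 9, 9]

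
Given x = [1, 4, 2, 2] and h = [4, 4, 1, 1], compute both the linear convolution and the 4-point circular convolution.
Linear: y_lin[0] = 1×4 = 4; y_lin[1] = 1×4 + 4×4 = 20; y_lin[2] = 1×1 + 4×4 + 2×4 = 25; y_lin[3] = 1×1 + 4×1 + 2×4 + 2×4 = 21; y_lin[4] = 4×1 + 2×1 + 2×4 = 14; y_lin[5] = 2×1 + 2×1 = 4; y_lin[6] = 2×1 = 2 → [4, 20, 25, 21, 14, 4, 2]. Circular (length 4): y[0] = 1×4 + 4×1 + 2×1 + 2×4 = 18; y[1] = 1×4 + 4×4 + 2×1 + 2×1 = 24; y[2] = 1×1 + 4×4 + 2×4 + 2×1 = 27; y[3] = 1×1 + 4×1 + 2×4 + 2×4 = 21 → [18, 24, 27, 21]

Linear: [4, 20, 25, 21, 14, 4, 2], Circular: [18, 24, 27, 21]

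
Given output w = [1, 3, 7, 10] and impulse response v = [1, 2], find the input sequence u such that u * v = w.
Deconvolve w=[1, 3, 7, 10] by v=[1, 2]. Since v[0]=1, solve forward: u[0] = w[0] / 1 = 1; u[1] = (w[1] - 1×2) / 1 = 1; u[2] = (w[2] - 1×2) / 1 = 5. So u = [1, 1, 5]. Check by forward convolution: w[0] = 1×1 = 1; w[1] = 1×2 + 1×1 = 3; w[2] = 1×2 + 5×1 = 7; w[3] = 5×2 = 10

[1, 1, 5]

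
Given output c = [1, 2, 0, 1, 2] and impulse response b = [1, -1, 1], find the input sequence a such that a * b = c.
Deconvolve c=[1, 2, 0, 1, 2] by b=[1, -1, 1]. Since b[0]=1, solve forward: a[0] = c[0] / 1 = 1; a[1] = (c[1] - 1×-1) / 1 = 3; a[2] = (c[2] - 3×-1 - 1×1) / 1 = 2. So a = [1, 3, 2]. Check by forward convolution: c[0] = 1×1 = 1; c[1] = 1×-1 + 3×1 = 2; c[2] = 1×1 + 3×-1 + 2×1 = 0; c[3] = 3×1 + 2×-1 = 1; c[4] = 2×1 = 2

[1, 3, 2]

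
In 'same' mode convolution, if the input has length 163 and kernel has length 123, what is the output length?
'Same' mode returns an output with the same length as the input: 163

163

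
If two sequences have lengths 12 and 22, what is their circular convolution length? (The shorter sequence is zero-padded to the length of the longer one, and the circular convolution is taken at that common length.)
Circular convolution (zero-padding the shorter input) has length max(m, n) = max(12, 22) = 22

22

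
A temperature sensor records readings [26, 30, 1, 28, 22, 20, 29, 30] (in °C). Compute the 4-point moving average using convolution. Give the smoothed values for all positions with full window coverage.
4-point moving average kernel = [1, 1, 1, 1]. Apply in 'valid' mode (full window coverage): avg[0] = (26 + 30 + 1 + 28) / 4 = 21.25; avg[1] = (30 + 1 + 28 + 22) / 4 = 20.25; avg[2] = (1 + 28 + 22 + 20) / 4 = 17.75; avg[3] = (28 + 22 + 20 + 29) / 4 = 24.75; avg[4] = (22 + 20 + 29 + 30) / 4 = 25.25. Smoothed values: [21.25, 20.25, 17.75, 24.75, 25.25]

[21.25, 20.25, 17.75, 24.75, 25.25]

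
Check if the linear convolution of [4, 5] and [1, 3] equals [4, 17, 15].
Recompute linear convolution of [4, 5] and [1, 3]: y[0] = 4×1 = 4; y[1] = 4×3 + 5×1 = 17; y[2] = 5×3 = 15 → [4, 17, 15]. Given [4, 17, 15] matches, so answer: Yes

Yes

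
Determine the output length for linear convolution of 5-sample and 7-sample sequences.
Linear/full convolution length: m + n - 1 = 5 + 7 - 1 = 11

11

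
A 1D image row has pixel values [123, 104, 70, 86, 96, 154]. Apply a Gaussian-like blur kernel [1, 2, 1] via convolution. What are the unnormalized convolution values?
Convolve image row [123, 104, 70, 86, 96, 154] with kernel [1, 2, 1]: y[0] = 123×1 = 123; y[1] = 123×2 + 104×1 = 350; y[2] = 123×1 + 104×2 + 70×1 = 401; y[3] = 104×1 + 70×2 + 86×1 = 330; y[4] = 70×1 + 86×2 + 96×1 = 338; y[5] = 86×1 + 96×2 + 154×1 = 432; y[6] = 96×1 + 154×2 = 404; y[7] = 154×1 = 154 → [123, 350, 401, 330, 338, 432, 404, 154]. Normalization factor = sum(kernel) = 4.

[123, 350, 401, 330, 338, 432, 404, 154]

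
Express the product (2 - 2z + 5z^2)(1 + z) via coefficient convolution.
Ascending coefficients: a = [2, -2, 5], b = [1, 1]. c[0] = 2×1 = 2; c[1] = 2×1 + -2×1 = 0; c[2] = -2×1 + 5×1 = 3; c[3] = 5×1 = 5. Result coefficients: [2, 0, 3, 5] → 2 + 3z^2 + 5z^3

2 + 3z^2 + 5z^3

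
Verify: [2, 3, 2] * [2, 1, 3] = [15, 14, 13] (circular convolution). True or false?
Recompute circular convolution of [2, 3, 2] and [2, 1, 3]: y[0] = 2×2 + 3×3 + 2×1 = 15; y[1] = 2×1 + 3×2 + 2×3 = 14; y[2] = 2×3 + 3×1 + 2×2 = 13 → [15, 14, 13]. Given [15, 14, 13] matches, so answer: Yes

Yes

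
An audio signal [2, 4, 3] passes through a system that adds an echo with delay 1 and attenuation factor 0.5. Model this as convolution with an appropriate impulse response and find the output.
Direct-path + delayed-attenuated-path model → impulse response h = [1, 0.5] (1 at lag 0, 0.5 at lag 1). Output y[n] = x[n] + 0.5·x[n - 1] (with x[n] = 0 outside 0..2): y[0] = 2 + 0.5×0 = 2; y[1] = 4 + 0.5×2 = 5.0; y[2] = 3 + 0.5×4 = 5.0; y[3] = 0 + 0.5×3 = 1.5. So y = [2, 5.0, 5.0, 1.5]

[2, 5.0, 5.0, 1.5]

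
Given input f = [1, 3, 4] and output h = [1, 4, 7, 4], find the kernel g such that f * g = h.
Output length 4 = len(f) + len(g) - 1 ⇒ len(g) = 2. Solve g forward using g[k] = (h[k] - Σ_{i≥1} f[i]·g[k-i]) / f[0]: g[0] = h[0] / f[0] = 1 / 1 = 1; g[1] = (h[1] - 3×1) / f[0] = (4 - 3×1) / 1 = 1. So g = [1, 1]. Forward-check [1, 3, 4] * [1, 1]: h[0] = 1×1 = 1; h[1] = 1×1 + 3×1 = 4; h[2] = 3×1 + 4×1 = 7; h[3] = 4×1 = 4 → [1, 4, 7, 4] ✓

[1, 1]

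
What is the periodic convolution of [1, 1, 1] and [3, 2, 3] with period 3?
Use y[k] = Σ_j x[j]·h[(k-j) mod 3]. y[0] = 1×3 + 1×3 + 1×2 = 8; y[1] = 1×2 + 1×3 + 1×3 = 8; y[2] = 1×3 + 1×2 + 1×3 = 8. Result: [8, 8, 8]

[8, 8, 8]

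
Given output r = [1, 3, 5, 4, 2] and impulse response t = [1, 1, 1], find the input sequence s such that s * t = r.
Deconvolve r=[1, 3, 5, 4, 2] by t=[1, 1, 1]. Since t[0]=1, solve forward: s[0] = r[0] / 1 = 1; s[1] = (r[1] - 1×1) / 1 = 2; s[2] = (r[2] - 2×1 - 1×1) / 1 = 2. So s = [1, 2, 2]. Check by forward convolution: r[0] = 1×1 = 1; r[1] = 1×1 + 2×1 = 3; r[2] = 1×1 + 2×1 + 2×1 = 5; r[3] = 2×1 + 2×1 = 4; r[4] = 2×1 = 2

[1, 2, 2]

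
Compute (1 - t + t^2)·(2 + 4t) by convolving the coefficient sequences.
Ascending coefficients: a = [1, -1, 1], b = [2, 4]. c[0] = 1×2 = 2; c[1] = 1×4 + -1×2 = 2; c[2] = -1×4 + 1×2 = -2; c[3] = 1×4 = 4. Result coefficients: [2, 2, -2, 4] → 2 + 2t - 2t^2 + 4t^3

2 + 2t - 2t^2 + 4t^3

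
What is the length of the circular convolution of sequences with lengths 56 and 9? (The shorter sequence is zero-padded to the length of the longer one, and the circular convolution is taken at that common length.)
Circular convolution (zero-padding the shorter input) has length max(m, n) = max(56, 9) = 56

56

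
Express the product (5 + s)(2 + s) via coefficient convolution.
Ascending coefficients: a = [5, 1], b = [2, 1]. c[0] = 5×2 = 10; c[1] = 5×1 + 1×2 = 7; c[2] = 1×1 = 1. Result coefficients: [10, 7, 1] → 10 + 7s + s^2

10 + 7s + s^2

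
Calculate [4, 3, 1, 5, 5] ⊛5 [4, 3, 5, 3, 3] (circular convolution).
Use y[k] = Σ_j s[j]·t[(k-j) mod 5]. y[0] = 4×4 + 3×3 + 1×3 + 5×5 + 5×3 = 68; y[1] = 4×3 + 3×4 + 1×3 + 5×3 + 5×5 = 67; y[2] = 4×5 + 3×3 + 1×4 + 5×3 + 5×3 = 63; y[3] = 4×3 + 3×5 + 1×3 + 5×4 + 5×3 = 65; y[4] = 4×3 + 3×3 + 1×5 + 5×3 + 5×4 = 61. Result: [68, 67, 63, 65, 61]

[68, 67, 63, 65, 61]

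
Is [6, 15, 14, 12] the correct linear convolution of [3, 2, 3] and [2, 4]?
Recompute linear convolution of [3, 2, 3] and [2, 4]: y[0] = 3×2 = 6; y[1] = 3×4 + 2×2 = 16; y[2] = 2×4 + 3×2 = 14; y[3] = 3×4 = 12 → [6, 16, 14, 12]. Compare to given [6, 15, 14, 12]: they differ at index 1: given 15, correct 16, so answer: No

No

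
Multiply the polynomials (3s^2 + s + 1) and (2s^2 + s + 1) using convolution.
Ascending coefficients: a = [1, 1, 3], b = [1, 1, 2]. c[0] = 1×1 = 1; c[1] = 1×1 + 1×1 = 2; c[2] = 1×2 + 1×1 + 3×1 = 6; c[3] = 1×2 + 3×1 = 5; c[4] = 3×2 = 6. Result coefficients: [1, 2, 6, 5, 6] → 6s^4 + 5s^3 + 6s^2 + 2s + 1

6s^4 + 5s^3 + 6s^2 + 2s + 1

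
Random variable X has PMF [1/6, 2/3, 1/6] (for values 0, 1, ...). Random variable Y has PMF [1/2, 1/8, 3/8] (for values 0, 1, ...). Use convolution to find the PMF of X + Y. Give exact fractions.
P(X+Y=k) = Σ_i P(X=i)·P(Y=k-i) — a convolution of [1/6, 2/3, 1/6] and [1/2, 1/8, 3/8]. P(X+Y=0) = (1/6)×(1/2) = 1/12; P(X+Y=1) = (1/6)×(1/8) + (2/3)×(1/2) = 1/48 + 1/3 = 17/48; P(X+Y=2) = (1/6)×(3/8) + (2/3)×(1/8) + (1/6)×(1/2) = 1/16 + 1/12 + 1/12 = 11/48; P(X+Y=3) = (2/3)×(3/8) + (1/6)×(1/8) = 1/4 + 1/48 = 13/48; P(X+Y=4) = (1/6)×(3/8) = 1/16. PMF: [1/12, 17/48, 11/48, 13/48, 1/16] (sums to 1 ✓)

[1/12, 17/48, 11/48, 13/48, 1/16]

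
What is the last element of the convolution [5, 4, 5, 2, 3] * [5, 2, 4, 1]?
Use y[k] = Σ_i a[i]·b[k-i] at k=7. y[7] = 3×1 = 3

3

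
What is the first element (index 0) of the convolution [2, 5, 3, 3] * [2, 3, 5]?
Use y[k] = Σ_i a[i]·b[k-i] at k=0. y[0] = 2×2 = 4

4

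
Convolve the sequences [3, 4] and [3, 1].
y[0] = 3×3 = 9; y[1] = 3×1 + 4×3 = 15; y[2] = 4×1 = 4

[9, 15, 4]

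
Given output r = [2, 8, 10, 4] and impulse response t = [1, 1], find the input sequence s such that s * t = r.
Deconvolve r=[2, 8, 10, 4] by t=[1, 1]. Since t[0]=1, solve forward: s[0] = r[0] / 1 = 2; s[1] = (r[1] - 2×1) / 1 = 6; s[2] = (r[2] - 6×1) / 1 = 4. So s = [2, 6, 4]. Check by forward convolution: r[0] = 2×1 = 2; r[1] = 2×1 + 6×1 = 8; r[2] = 6×1 + 4×1 = 10; r[3] = 4×1 = 4

[2, 6, 4]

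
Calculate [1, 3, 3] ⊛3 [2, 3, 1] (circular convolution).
Use y[k] = Σ_j x[j]·h[(k-j) mod 3]. y[0] = 1×2 + 3×1 + 3×3 = 14; y[1] = 1×3 + 3×2 + 3×1 = 12; y[2] = 1×1 + 3×3 + 3×2 = 16. Result: [14, 12, 16]

[14, 12, 16]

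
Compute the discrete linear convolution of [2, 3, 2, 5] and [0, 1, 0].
y[0] = 2×0 = 0; y[1] = 2×1 + 3×0 = 2; y[2] = 2×0 + 3×1 + 2×0 = 3; y[3] = 3×0 + 2×1 + 5×0 = 2; y[4] = 2×0 + 5×1 = 5; y[5] = 5×0 = 0

[0, 2, 3, 2, 5, 0]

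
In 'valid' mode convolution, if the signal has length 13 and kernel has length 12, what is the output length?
'Valid' mode counts only positions where the kernel fully overlaps the signal: m - n + 1 = 13 - 12 + 1 = 2

2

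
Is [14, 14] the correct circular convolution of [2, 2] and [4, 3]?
Recompute circular convolution of [2, 2] and [4, 3]: y[0] = 2×4 + 2×3 = 14; y[1] = 2×3 + 2×4 = 14 → [14, 14]. Given [14, 14] matches, so answer: Yes

Yes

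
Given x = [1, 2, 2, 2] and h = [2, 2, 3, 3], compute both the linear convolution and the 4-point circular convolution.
Linear: y_lin[0] = 1×2 = 2; y_lin[1] = 1×2 + 2×2 = 6; y_lin[2] = 1×3 + 2×2 + 2×2 = 11; y_lin[3] = 1×3 + 2×3 + 2×2 + 2×2 = 17; y_lin[4] = 2×3 + 2×3 + 2×2 = 16; y_lin[5] = 2×3 + 2×3 = 12; y_lin[6] = 2×3 = 6 → [2, 6, 11, 17, 16, 12, 6]. Circular (length 4): y[0] = 1×2 + 2×3 + 2×3 + 2×2 = 18; y[1] = 1×2 + 2×2 + 2×3 + 2×3 = 18; y[2] = 1×3 + 2×2 + 2×2 + 2×3 = 17; y[3] = 1×3 + 2×3 + 2×2 + 2×2 = 17 → [18, 18, 17, 17]

Linear: [2, 6, 11, 17, 16, 12, 6], Circular: [18, 18, 17, 17]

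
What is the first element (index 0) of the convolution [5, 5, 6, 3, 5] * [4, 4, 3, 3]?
Use y[k] = Σ_i a[i]·b[k-i] at k=0. y[0] = 5×4 = 20

20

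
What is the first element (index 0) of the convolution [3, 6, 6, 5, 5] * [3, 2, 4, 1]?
Use y[k] = Σ_i a[i]·b[k-i] at k=0. y[0] = 3×3 = 9

9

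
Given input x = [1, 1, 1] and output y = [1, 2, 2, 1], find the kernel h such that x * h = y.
Output length 4 = len(x) + len(h) - 1 ⇒ len(h) = 2. Solve h forward using h[k] = (y[k] - Σ_{i≥1} x[i]·h[k-i]) / x[0]: h[0] = y[0] / x[0] = 1 / 1 = 1; h[1] = (y[1] - 1×1) / x[0] = (2 - 1×1) / 1 = 1. So h = [1, 1]. Forward-check [1, 1, 1] * [1, 1]: y[0] = 1×1 = 1; y[1] = 1×1 + 1×1 = 2; y[2] = 1×1 + 1×1 = 2; y[3] = 1×1 = 1 → [1, 2, 2, 1] ✓

[1, 1]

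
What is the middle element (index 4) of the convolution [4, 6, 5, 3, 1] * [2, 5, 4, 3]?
Use y[k] = Σ_i a[i]·b[k-i] at k=4. y[4] = 6×3 + 5×4 + 3×5 + 1×2 = 55

55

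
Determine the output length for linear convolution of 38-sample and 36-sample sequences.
Linear/full convolution length: m + n - 1 = 38 + 36 - 1 = 73

73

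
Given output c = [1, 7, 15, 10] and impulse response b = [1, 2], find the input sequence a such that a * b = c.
Deconvolve c=[1, 7, 15, 10] by b=[1, 2]. Since b[0]=1, solve forward: a[0] = c[0] / 1 = 1; a[1] = (c[1] - 1×2) / 1 = 5; a[2] = (c[2] - 5×2) / 1 = 5. So a = [1, 5, 5]. Check by forward convolution: c[0] = 1×1 = 1; c[1] = 1×2 + 5×1 = 7; c[2] = 5×2 + 5×1 = 15; c[3] = 5×2 = 10

[1, 5, 5]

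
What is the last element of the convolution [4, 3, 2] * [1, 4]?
Use y[k] = Σ_i a[i]·b[k-i] at k=3. y[3] = 2×4 = 8

8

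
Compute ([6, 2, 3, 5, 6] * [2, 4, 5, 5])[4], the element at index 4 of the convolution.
Use y[k] = Σ_i a[i]·b[k-i] at k=4. y[4] = 2×5 + 3×5 + 5×4 + 6×2 = 57

57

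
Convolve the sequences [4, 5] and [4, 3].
y[0] = 4×4 = 16; y[1] = 4×3 + 5×4 = 32; y[2] = 5×3 = 15

[16, 32, 15]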